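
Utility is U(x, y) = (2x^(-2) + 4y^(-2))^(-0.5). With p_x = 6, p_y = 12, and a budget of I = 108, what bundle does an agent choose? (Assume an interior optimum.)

For CES with ρ = -2, MRS = (2/4)·(y/x)^3.
Tangency: set MRS = p_x/p_y = 6/12 = 0.5.
So (y/x)^3 = 1; taking the cube root, y/x = 1, i.e. y = x.
Substitute into the budget 6·x + 12·y = 108: 18·x = 108, so x* = 6 and y* = 6.

x* = 6, y* = 6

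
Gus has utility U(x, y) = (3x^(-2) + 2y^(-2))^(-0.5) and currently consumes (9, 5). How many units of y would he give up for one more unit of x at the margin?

For CES with ρ = -2, MRS = (3/2)·(y/x)^3.
At (9, 5): MRS = 125/486.
The indifference curve has slope −125/486 at this bundle.

MRS = 125/486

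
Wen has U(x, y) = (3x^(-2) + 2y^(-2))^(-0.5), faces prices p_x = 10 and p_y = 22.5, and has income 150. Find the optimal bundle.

For CES with ρ = -2, MRS = (3/2)·(y/x)^3.
Tangency: set MRS = p_x/p_y = 10/22.5 = 4/9.
So (y/x)^3 = 8/27; taking the cube root, y/x = 2/3, i.e. y = (2/3)·x.
Substitute into the budget 10·x + 22.5·y = 150: 25·x = 150, so x* = 6 and y* = (2/3)·6 = 4.

x* = 6, y* = 4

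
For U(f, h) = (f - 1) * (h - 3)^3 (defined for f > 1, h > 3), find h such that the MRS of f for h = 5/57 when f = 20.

h = 8

MU_f = (h−3)^3, MU_h = 3·(f−1)·(h−3)^2.
MRS = (1/3)·(h−3)/(f−1).
Substitute f = 20: MRS = (h − 3)/57. Setting this equal to 5/57 gives h − 3 = (5/57)·57 = 5, so h = 8.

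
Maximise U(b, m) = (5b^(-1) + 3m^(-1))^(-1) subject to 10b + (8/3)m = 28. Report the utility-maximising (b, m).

b* = 2, m* = 3

For CES with ρ = -1, MRS = (5/3)·(m/b)^2.
Tangency: set MRS = p_b/p_m = 10/(8/3) = 3.75.
So (m/b)^2 = 2.25; taking the square root, m/b = 1.5, i.e. m = 1.5·b.
Substitute into the budget 10·b + (8/3)·m = 28: 14·b = 28, so b* = 2 and m* = 1.5·2 = 3.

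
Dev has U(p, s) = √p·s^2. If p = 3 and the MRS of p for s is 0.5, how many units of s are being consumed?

MU_p = 0.5·p^(-0.5)·s^2 and MU_s = 2·√p·s.
MRS = MU_p/MU_s = (0.25)·s/p.
Substitute p = 3: MRS = s/12. Setting s/12 = 0.5 gives s = 0.5·12 = 6.

s = 6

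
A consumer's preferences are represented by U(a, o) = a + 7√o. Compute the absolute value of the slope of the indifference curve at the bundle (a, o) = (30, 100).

MU_a = 1, MU_o = 7/(2√o).
MRS = 1 ÷ (7/(2√o)).
At (30, 100): MRS = 20/7.
That is, one extra unit of a is worth 20/7 units of o at the margin.

MRS = 20/7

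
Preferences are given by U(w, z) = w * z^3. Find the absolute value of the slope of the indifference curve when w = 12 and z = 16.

MU_w = z^3 and MU_z = 3·w·z^2.
MRS = MU_w/MU_z = (1/3)·z/w.
At (12, 16): MRS = 4/9.
So at (12, 16) the consumer would give up 4/9 units of z for one more unit of w.

MRS = 4/9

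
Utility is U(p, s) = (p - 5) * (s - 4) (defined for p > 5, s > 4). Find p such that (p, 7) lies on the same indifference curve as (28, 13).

U(28, 13) = 207.
Set U(p, 7) = 207 and solve.
With s = 7: (7 − 4) = 3, so (p − 5) = 207/3 = 69.
So p = 5 + 69 = 74.
Check: U(74, 7) = 207.

p = 74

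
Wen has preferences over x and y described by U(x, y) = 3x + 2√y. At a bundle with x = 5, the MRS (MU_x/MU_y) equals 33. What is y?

MU_x = 3, MU_y = 2/(2√y).
MRS = 3 ÷ (2/(2√y)).
MRS depends only on y: 3·√y = 33 ⇒ √y = 33/3 = 11 ⇒ y = 121.

y = 121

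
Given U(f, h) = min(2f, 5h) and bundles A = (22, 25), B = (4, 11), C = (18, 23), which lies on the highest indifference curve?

Evaluate utility at each bundle:
U(A) = 44.
U(B) = 8.
U(C) = 36.
Highest utility is A, so A ≻ C ≻ B.

Bundle A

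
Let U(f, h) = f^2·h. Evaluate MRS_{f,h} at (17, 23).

MRS = 46/17

MU_f = 2·f·h and MU_h = f^2.
MRS = MU_f/MU_h = (2/1)·h/f.
At (17, 23): MRS = 46/17.
That is, one extra unit of f is worth 46/17 units of h at the margin.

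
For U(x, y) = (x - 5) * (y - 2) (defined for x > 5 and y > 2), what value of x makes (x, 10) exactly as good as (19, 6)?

U(19, 6) = 56.
Set U(x, 10) = 56 and solve.
With y = 10: (10 − 2) = 8, so (x − 5) = 56/8 = 7.
So x = 5 + 7 = 12.
Check: U(12, 10) = 56.

x = 12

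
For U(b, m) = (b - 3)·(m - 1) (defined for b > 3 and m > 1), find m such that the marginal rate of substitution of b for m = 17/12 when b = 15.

m = 18

MU_b = (m−1), MU_m = (b−3).
MRS = (m−1)/(b−3).
Substitute b = 15: MRS = (m − 1)/12. Setting this equal to 17/12 gives m − 1 = (17/12)·12 = 17, so m = 18.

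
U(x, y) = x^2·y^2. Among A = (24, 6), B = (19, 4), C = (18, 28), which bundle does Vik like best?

Bundle C

Evaluate utility at each bundle:
U(A) = 20736.
U(B) = 5776.
U(C) = 254016.
Highest utility is C, so C ≻ A ≻ B.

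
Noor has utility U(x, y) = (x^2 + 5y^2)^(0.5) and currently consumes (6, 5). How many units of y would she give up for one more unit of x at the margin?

For CES with ρ = 2, MRS = (1/5)·(y/x)^(-1).
At (6, 5): MRS = 6/25.
That is, one extra unit of x is worth 6/25 units of y at the margin.

MRS = 6/25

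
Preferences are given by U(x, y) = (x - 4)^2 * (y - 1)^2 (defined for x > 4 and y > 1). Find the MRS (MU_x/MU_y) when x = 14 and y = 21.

MRS = 2

MU_x = 2·(x−4)·(y−1)^2, MU_y = 2·(x−4)^2·(y−1).
MRS = (y−1)/(x−4).
At (14, 21): MRS = 2.
The indifference curve has slope −2 at this bundle.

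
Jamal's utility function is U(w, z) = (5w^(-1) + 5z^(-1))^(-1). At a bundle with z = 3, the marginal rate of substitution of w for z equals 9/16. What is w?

w = 4

For CES with ρ = -1, MRS = (z/w)^2.
Setting (3/w)^2 = 9/16 gives 3/w = 0.75 and w = 4.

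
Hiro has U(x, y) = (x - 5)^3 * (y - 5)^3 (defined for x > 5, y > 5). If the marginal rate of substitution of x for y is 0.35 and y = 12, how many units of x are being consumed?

x = 25

MU_x = 3·(x−5)^2·(y−5)^3, MU_y = 3·(x−5)^3·(y−5)^2.
MRS = (y−5)/(x−5).
Substitute y = 12: MRS = 7/(x − 5). Setting this equal to 0.35 gives x − 5 = 7/0.35 = 20, so x = 25.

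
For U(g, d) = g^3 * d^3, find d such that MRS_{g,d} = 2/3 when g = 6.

MU_g = 3·g^2·d^3 and MU_d = 3·g^3·d^2.
MRS = MU_g/MU_d = d/g.
Substitute g = 6: MRS = d/6. Setting d/6 = 2/3 gives d = (2/3)·6 = 4.

d = 4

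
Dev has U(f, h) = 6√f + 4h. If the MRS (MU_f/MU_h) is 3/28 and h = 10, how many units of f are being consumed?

f = 49

MU_f = 6/(2√f), MU_h = 4.
MRS = 6/(2√f) ÷ 4.
MRS depends only on f: 0.75/√f = 3/28 ⇒ √f = 0.75/(3/28) = 7 ⇒ f = 49.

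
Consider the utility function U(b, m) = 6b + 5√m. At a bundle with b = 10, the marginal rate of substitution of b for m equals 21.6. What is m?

MU_b = 6, MU_m = 5/(2√m).
MRS = 6 ÷ (5/(2√m)).
MRS depends only on m: 2.4·√m = 21.6 ⇒ √m = 21.6/2.4 = 9 ⇒ m = 81.

m = 81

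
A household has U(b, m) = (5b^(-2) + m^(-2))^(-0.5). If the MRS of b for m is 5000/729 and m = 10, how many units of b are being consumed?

b = 9

For CES with ρ = -2, MRS = (5/1)·(m/b)^3.
Setting (5/1)·(10/b)^3 = 5000/729 gives (10/b)^3 = 1000/729, so 10/b = 10/9 and b = 9.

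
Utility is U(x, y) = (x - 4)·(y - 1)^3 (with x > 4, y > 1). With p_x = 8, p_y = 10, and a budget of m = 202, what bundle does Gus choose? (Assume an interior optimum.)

x* = 9, y* = 13

MU_x = (y−1)^3, MU_y = 3·(x−4)·(y−1)^2.
MRS = (1/3)·(y−1)/(x−4).
Tangency: set MRS = p_x/p_y = 8/10 = 0.8.
So (1/3)·(y − 1)/(x − 4) = 0.8, i.e. (y − 1) = 2.4·(x − 4).
Rewrite the budget in excess-of-subsistence terms: 8·(x − 4) + 10·(y − 1) = 202 − 8·4 − 10·1 = 160.
Substituting, 32·(x − 4) = 160, so x − 4 = 5 and x* = 9.
Then y − 1 = 2.4·5 = 12, so y* = 13.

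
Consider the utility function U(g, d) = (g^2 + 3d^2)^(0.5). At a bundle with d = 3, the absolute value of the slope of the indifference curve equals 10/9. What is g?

For CES with ρ = 2, MRS = (1/3)·(d/g)^(-1).
Setting (1/3)·(3/g)^(-1) = 10/9 gives (3/g)^(-1) = 10/3, so 3/g = 0.3 and g = 10.

g = 10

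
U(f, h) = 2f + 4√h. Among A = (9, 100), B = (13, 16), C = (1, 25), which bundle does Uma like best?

Bundle A

Evaluate utility at each bundle:
U(A) = 58.000.
U(B) = 42.000.
U(C) = 22.000.
Highest utility is A, so A ≻ B ≻ C.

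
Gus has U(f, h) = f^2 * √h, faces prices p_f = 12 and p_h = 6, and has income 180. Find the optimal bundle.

MU_f = 2·f·√h and MU_h = 0.5·f^2·h^(-0.5).
MRS = MU_f/MU_h = (4)·h/f.
Tangency: set MRS = p_f/p_h = 12/6 = 2.
So (4)·h/f = 2, i.e. h = 0.5·f.
Substitute into the budget 12·f + 6·h = 180: 15·f = 180, so f* = 12.
Then h* = 0.5·12 = 6.

f* = 12, h* = 6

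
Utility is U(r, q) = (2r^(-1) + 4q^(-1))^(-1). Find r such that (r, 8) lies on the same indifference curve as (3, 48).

r = 8

U depends on (r, q) only through S = 2r^(-1) + 4q^(-1), so equal utility means equal S. At (3, 48): S = 0.75.
With q = 8: 4·8^(-1) = 0.5, so 2r^(-1) = 0.75 − 0.5 = 0.25, i.e. r^(-1) = 0.125.
Hence r = 1/0.125 = 8.
Check: U(8, 8) = 1.3333.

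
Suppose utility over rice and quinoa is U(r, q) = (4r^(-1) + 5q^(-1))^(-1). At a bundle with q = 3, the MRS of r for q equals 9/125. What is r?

r = 10

For CES with ρ = -1, MRS = (4/5)·(q/r)^2.
Setting (4/5)·(3/r)^2 = 9/125 gives (3/r)^2 = 9/100, so 3/r = 0.3 and r = 10.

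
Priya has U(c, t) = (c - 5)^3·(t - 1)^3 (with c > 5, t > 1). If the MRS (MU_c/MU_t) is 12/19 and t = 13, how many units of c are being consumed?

c = 24

MU_c = 3·(c−5)^2·(t−1)^3, MU_t = 3·(c−5)^3·(t−1)^2.
MRS = (t−1)/(c−5).
Substitute t = 13: MRS = 12/(c − 5). Setting this equal to 12/19 gives c − 5 = 12/(12/19) = 19, so c = 24.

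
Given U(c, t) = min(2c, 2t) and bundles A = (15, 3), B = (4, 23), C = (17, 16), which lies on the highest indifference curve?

Evaluate utility at each bundle:
U(A) = 6.
U(B) = 8.
U(C) = 32.
Highest utility is C, so C ≻ B ≻ A.

Bundle C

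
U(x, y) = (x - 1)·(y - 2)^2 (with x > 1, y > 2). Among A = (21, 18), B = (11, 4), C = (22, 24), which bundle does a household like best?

Evaluate utility at each bundle:
U(A) = 5120.
U(B) = 40.
U(C) = 10164.
Highest utility is C, so C ≻ A ≻ B.

Bundle C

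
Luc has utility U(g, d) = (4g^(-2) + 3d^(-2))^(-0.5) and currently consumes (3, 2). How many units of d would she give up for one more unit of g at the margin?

For CES with ρ = -2, MRS = (4/3)·(d/g)^3.
At (3, 2): MRS = 32/81.
So at (3, 2) the consumer would give up 32/81 units of d for one more unit of g.

MRS = 32/81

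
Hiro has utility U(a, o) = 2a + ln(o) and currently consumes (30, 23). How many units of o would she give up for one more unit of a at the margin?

MRS = 46

MU_a = 2, MU_o = 1/o.
MRS = 2 ÷ (1/o).
At (30, 23): MRS = 46.
That is, one extra unit of a is worth 46 units of o at the margin.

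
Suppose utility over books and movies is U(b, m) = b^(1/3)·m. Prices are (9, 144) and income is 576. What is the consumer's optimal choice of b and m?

b* = 16, m* = 3

MU_b = 1/3·b^(-2/3)·m and MU_m = b^(1/3).
MRS = MU_b/MU_m = (1/3)·m/b.
Tangency: set MRS = p_b/p_m = 9/144 = 1/16.
So (1/3)·m/b = 1/16, i.e. m = (3/16)·b.
Substitute into the budget 9·b + 144·m = 576: 36·b = 576, so b* = 16.
Then m* = (3/16)·16 = 3.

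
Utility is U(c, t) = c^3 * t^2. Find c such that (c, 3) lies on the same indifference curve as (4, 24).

U(4, 24) = 36864.
Set U(c, 3) = 36864 and solve.
With t = 3: 3^2 = 9, so c^3 = 36864/9 = 4096; taking the cube root, c = 16.
Check: U(16, 3) = 36864.

c = 16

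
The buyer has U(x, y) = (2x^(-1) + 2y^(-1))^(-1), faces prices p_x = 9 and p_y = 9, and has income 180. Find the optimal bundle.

x* = 10, y* = 10

For CES with ρ = -1, MRS = (y/x)^2.
Tangency: set MRS = p_x/p_y = 9/9 = 1.
So (y/x)^2 = 1; taking the square root, y/x = 1, i.e. y = x.
Substitute into the budget 9·x + 9·y = 180: 18·x = 180, so x* = 10 and y* = 10.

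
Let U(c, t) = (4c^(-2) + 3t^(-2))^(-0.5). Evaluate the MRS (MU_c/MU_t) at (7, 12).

MRS = 2304/343

For CES with ρ = -2, MRS = (4/3)·(t/c)^3.
At (7, 12): MRS = 2304/343.
So at (7, 12) the consumer would give up 2304/343 units of t for one more unit of c.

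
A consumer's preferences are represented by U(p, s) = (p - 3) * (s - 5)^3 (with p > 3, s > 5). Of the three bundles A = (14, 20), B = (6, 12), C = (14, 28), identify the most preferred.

Evaluate utility at each bundle:
U(A) = 37125.
U(B) = 1029.
U(C) = 133837.
Highest utility is C, so C ≻ A ≻ B.

Bundle C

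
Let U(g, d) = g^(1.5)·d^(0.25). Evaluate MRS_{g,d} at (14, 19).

MRS = 57/7

MU_g = 1.5·√g·d^(0.25) and MU_d = 0.25·g^(1.5)·d^(-0.75).
MRS = MU_g/MU_d = (6)·d/g.
At (14, 19): MRS = 57/7.
That is, one extra unit of g is worth 57/7 units of d at the margin.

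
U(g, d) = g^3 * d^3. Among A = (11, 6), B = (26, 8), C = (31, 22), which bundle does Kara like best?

Evaluate utility at each bundle:
U(A) = 287496.
U(B) = 8998912.
U(C) = 317214568.
Highest utility is C, so C ≻ B ≻ A.

Bundle C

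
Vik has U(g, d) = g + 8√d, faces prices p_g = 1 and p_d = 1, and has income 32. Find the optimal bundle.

g* = 16, d* = 16

MU_g = 1, MU_d = 8/(2√d).
MRS = 1 ÷ (8/(2√d)).
Tangency: set MRS = p_g/p_d = 1/1 = 1.
MRS depends only on d: 0.25·√d = 1 ⇒ √d = 1/0.25 = 4 ⇒ d* = 16.
From the budget, 1·g = 32 − 1·16 = 16, so g* = 16.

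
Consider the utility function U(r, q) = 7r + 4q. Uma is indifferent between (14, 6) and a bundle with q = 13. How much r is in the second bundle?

r = 10

U(14, 6) = 122.
Set U(r, 13) = 122 and solve.
7r + 4·13 = 122 ⇒ 7r = 70 ⇒ r = 10.
Check: U(10, 13) = 122.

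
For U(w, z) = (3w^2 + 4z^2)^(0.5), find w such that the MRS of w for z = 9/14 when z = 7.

For CES with ρ = 2, MRS = (3/4)·(z/w)^(-1).
Setting (3/4)·(7/w)^(-1) = 9/14 gives (7/w)^(-1) = 6/7, so 7/w = 7/6 and w = 6.

w = 6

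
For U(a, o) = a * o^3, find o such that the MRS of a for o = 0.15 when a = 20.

MU_a = o^3 and MU_o = 3·a·o^2.
MRS = MU_a/MU_o = (1/3)·o/a.
Substitute a = 20: MRS = o/60. Setting o/60 = 0.15 gives o = 0.15·60 = 9.

o = 9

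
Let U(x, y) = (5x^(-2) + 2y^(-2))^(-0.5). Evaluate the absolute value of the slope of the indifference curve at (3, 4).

For CES with ρ = -2, MRS = (5/2)·(y/x)^3.
At (3, 4): MRS = 160/27.
So at (3, 4) the consumer would give up 160/27 units of y for one more unit of x.

MRS = 160/27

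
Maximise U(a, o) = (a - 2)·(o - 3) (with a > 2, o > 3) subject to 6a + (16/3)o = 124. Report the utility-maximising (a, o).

MU_a = (o−3), MU_o = (a−2).
MRS = (o−3)/(a−2).
Tangency: set MRS = p_a/p_o = 6/(16/3) = 1.125.
So (o − 3)/(a − 2) = 1.125, i.e. (o − 3) = 1.125·(a − 2).
Rewrite the budget in excess-of-subsistence terms: 6·(a − 2) + (16/3)·(o − 3) = 124 − 6·2 − (16/3)·3 = 96.
Substituting, 12·(a − 2) = 96, so a − 2 = 8 and a* = 10.
Then o − 3 = 1.125·8 = 9, so o* = 12.

a* = 10, o* = 12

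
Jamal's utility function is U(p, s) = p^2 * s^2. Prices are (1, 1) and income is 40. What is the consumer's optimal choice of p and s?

p* = 20, s* = 20

MU_p = 2·p·s^2 and MU_s = 2·p^2·s.
MRS = MU_p/MU_s = s/p.
Tangency: set MRS = p_p/p_s = 1/1 = 1.
So s/p = 1, i.e. s = p.
Substitute into the budget 1·p + 1·s = 40: 2·p = 40, so p* = 20.
Then s* = 20.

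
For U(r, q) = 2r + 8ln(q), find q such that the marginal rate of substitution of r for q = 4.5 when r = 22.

q = 18

MU_r = 2, MU_q = 8/q.
MRS = 2 ÷ (8/q).
MRS depends only on q: 0.25·q = 4.5 ⇒ q = 4.5/0.25 = 18.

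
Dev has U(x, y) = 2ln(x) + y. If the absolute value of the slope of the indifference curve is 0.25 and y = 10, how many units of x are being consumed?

x = 8

MU_x = 2/x, MU_y = 1.
MRS = 2/x ÷ 1.
MRS depends only on x: 2/x = 0.25 ⇒ x = 2/0.25 = 8.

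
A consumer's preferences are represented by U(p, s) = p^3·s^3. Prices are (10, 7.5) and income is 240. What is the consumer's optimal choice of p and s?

p* = 12, s* = 16

MU_p = 3·p^2·s^3 and MU_s = 3·p^3·s^2.
MRS = MU_p/MU_s = s/p.
Tangency: set MRS = p_p/p_s = 10/7.5 = 4/3.
So s/p = 4/3, i.e. s = (4/3)·p.
Substitute into the budget 10·p + 7.5·s = 240: 20·p = 240, so p* = 12.
Then s* = (4/3)·12 = 16.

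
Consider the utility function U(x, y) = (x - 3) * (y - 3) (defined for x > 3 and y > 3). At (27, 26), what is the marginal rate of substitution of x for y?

MU_x = (y−3), MU_y = (x−3).
MRS = (y−3)/(x−3).
At (27, 26): MRS = 23/24.
That is, one extra unit of x is worth 23/24 units of y at the margin.

MRS = 23/24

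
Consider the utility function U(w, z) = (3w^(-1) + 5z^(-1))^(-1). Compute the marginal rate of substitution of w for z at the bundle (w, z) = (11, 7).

For CES with ρ = -1, MRS = (3/5)·(z/w)^2.
At (11, 7): MRS = 147/605.
That is, one extra unit of w is worth 147/605 units of z at the margin.

MRS = 147/605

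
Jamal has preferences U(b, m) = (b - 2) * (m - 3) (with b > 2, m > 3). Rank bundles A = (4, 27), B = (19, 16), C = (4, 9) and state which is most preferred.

Bundle B

Evaluate utility at each bundle:
U(A) = 48.
U(B) = 221.
U(C) = 12.
Highest utility is B, so B ≻ A ≻ C.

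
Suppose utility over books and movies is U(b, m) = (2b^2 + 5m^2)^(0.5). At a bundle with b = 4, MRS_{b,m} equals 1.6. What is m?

For CES with ρ = 2, MRS = (2/5)·(m/b)^(-1).
Setting (2/5)·(m/4)^(-1) = 1.6 gives (m/4)^(-1) = 4, so m/4 = 0.25 and m = 1.

m = 1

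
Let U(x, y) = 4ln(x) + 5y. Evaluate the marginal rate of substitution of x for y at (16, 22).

MU_x = 4/x, MU_y = 5.
MRS = 4/x ÷ 5.
At (16, 22): MRS = 0.05.
That is, one extra unit of x is worth 0.05 units of y at the margin.

MRS = 0.05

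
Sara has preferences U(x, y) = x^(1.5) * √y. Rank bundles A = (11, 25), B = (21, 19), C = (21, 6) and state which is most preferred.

Bundle B

Evaluate utility at each bundle:
U(A) = 182.414.
U(B) = 419.475.
U(C) = 235.724.
Highest utility is B, so B ≻ C ≻ A.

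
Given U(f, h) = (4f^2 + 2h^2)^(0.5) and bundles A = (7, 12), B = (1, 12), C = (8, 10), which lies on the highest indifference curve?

Bundle A

Evaluate utility at each bundle:
U(A) = 22.000.
U(B) = 17.088.
U(C) = 21.354.
Highest utility is A, so A ≻ C ≻ B.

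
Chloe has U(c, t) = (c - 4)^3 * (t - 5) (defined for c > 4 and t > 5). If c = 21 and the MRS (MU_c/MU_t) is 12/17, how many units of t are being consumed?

t = 9

MU_c = 3·(c−4)^2·(t−5), MU_t = (c−4)^3.
MRS = (3/1)·(t−5)/(c−4).
Substitute c = 21: MRS = (t − 5)/(17/3). Setting this equal to 12/17 gives t − 5 = (12/17)·(17/3) = 4, so t = 9.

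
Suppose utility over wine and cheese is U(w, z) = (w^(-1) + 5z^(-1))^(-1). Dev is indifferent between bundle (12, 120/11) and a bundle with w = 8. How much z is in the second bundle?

U depends on (w, z) only through S = w^(-1) + 5z^(-1), so equal utility means equal S. At (12, 120/11): S = 13/24.
With w = 8: 8^(-1) = 0.125, so 5z^(-1) = 13/24 − 0.125 = 5/12, i.e. z^(-1) = 1/12.
Hence z = 1/(1/12) = 12.
Check: U(8, 12) = 1.8462.

z = 12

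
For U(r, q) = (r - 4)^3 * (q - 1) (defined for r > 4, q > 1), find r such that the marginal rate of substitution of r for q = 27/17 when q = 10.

r = 21

MU_r = 3·(r−4)^2·(q−1), MU_q = (r−4)^3.
MRS = (3/1)·(q−1)/(r−4).
Substitute q = 10: MRS = 27/(r − 4). Setting this equal to 27/17 gives r − 4 = 27/(27/17) = 17, so r = 21.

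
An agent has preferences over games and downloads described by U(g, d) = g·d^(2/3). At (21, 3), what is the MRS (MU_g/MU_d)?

MRS = 3/14

MU_g = d^(2/3) and MU_d = 2/3·g·d^(-1/3).
MRS = MU_g/MU_d = (1.5)·d/g.
At (21, 3): MRS = 3/14.
The indifference curve has slope −3/14 at this bundle.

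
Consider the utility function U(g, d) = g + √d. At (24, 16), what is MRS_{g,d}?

MU_g = 1, MU_d = 1/(2√d).
MRS = 1 ÷ (1/(2√d)).
At (24, 16): MRS = 8.
The indifference curve has slope −8 at this bundle.

MRS = 8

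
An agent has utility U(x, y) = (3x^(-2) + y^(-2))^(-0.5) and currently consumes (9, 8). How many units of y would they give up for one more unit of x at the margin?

MRS = 512/243

For CES with ρ = -2, MRS = (3/1)·(y/x)^3.
At (9, 8): MRS = 512/243.
So at (9, 8) the consumer would give up 512/243 units of y for one more unit of x.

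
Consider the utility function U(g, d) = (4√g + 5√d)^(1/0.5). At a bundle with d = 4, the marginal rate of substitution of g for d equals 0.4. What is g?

For CES with ρ = 0.5, MRS = (4/5)·√(d/g).
Setting (4/5)·√(4/g) = 0.4 gives √(4/g) = 0.5, so 4/g = 0.25 and g = 16.

g = 16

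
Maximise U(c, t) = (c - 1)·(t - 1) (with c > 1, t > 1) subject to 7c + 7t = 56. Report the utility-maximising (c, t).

MU_c = (t−1), MU_t = (c−1).
MRS = (t−1)/(c−1).
Tangency: set MRS = p_c/p_t = 7/7 = 1.
So (t − 1)/(c − 1) = 1, i.e. (t − 1) = (c − 1).
Rewrite the budget in excess-of-subsistence terms: 7·(c − 1) + 7·(t − 1) = 56 − 7·1 − 7·1 = 42.
Substituting, 14·(c − 1) = 42, so c − 1 = 3 and c* = 4.
Then t − 1 = 3, so t* = 4.

c* = 4, t* = 4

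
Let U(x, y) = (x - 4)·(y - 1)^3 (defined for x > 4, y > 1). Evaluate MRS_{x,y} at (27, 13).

MU_x = (y−1)^3, MU_y = 3·(x−4)·(y−1)^2.
MRS = (1/3)·(y−1)/(x−4).
At (27, 13): MRS = 4/23.
The indifference curve has slope −4/23 at this bundle.

MRS = 4/23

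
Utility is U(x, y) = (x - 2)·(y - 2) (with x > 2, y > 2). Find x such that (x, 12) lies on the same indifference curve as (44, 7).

x = 23

U(44, 7) = 210.
Set U(x, 12) = 210 and solve.
With y = 12: (12 − 2) = 10, so (x − 2) = 210/10 = 21.
So x = 2 + 21 = 23.
Check: U(23, 12) = 210.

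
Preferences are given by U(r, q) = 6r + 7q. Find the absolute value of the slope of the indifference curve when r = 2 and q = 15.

MU_r = 6, MU_q = 7, so MRS = 6/7 at every bundle.
At (2, 15): MRS = 6/7.
That is, one extra unit of r is worth 6/7 units of q at the margin.

MRS = 6/7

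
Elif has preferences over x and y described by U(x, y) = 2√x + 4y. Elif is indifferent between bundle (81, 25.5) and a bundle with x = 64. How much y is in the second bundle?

y = 26

U(81, 25.5) = 120.
Set U(64, y) = 120 and solve.
With x = 64: √64 = 8, so 4y = 120 − 2·8 = 104 and y = 26.
Check: U(64, 26) = 120.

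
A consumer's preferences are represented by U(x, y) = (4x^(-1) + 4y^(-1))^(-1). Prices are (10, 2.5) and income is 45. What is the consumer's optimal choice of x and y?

x* = 3, y* = 6

For CES with ρ = -1, MRS = (y/x)^2.
Tangency: set MRS = p_x/p_y = 10/2.5 = 4.
So (y/x)^2 = 4; taking the square root, y/x = 2, i.e. y = 2·x.
Substitute into the budget 10·x + 2.5·y = 45: 15·x = 45, so x* = 3 and y* = 2·3 = 6.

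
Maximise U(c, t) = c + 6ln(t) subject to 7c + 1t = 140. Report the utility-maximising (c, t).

c* = 14, t* = 42

MU_c = 1, MU_t = 6/t.
MRS = 1 ÷ (6/t).
Tangency: set MRS = p_c/p_t = 7/1 = 7.
MRS depends only on t: (1/6)·t = 7 ⇒ t* = 7/(1/6) = 42.
From the budget, 7·c = 140 − 1·42 = 98, so c* = 14.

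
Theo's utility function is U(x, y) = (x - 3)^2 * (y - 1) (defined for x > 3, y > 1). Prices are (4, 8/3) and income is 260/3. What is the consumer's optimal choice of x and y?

x* = 15, y* = 10

MU_x = 2·(x−3)·(y−1), MU_y = (x−3)^2.
MRS = (2/1)·(y−1)/(x−3).
Tangency: set MRS = p_x/p_y = 4/(8/3) = 1.5.
So (2/1)·(y − 1)/(x − 3) = 1.5, i.e. (y − 1) = 0.75·(x − 3).
Rewrite the budget in excess-of-subsistence terms: 4·(x − 3) + (8/3)·(y − 1) = 260/3 − 4·3 − (8/3)·1 = 72.
Substituting, 6·(x − 3) = 72, so x − 3 = 12 and x* = 15.
Then y − 1 = 0.75·12 = 9, so y* = 10.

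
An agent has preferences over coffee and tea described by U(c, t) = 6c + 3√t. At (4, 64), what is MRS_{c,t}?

MRS = 32

MU_c = 6, MU_t = 3/(2√t).
MRS = 6 ÷ (3/(2√t)).
At (4, 64): MRS = 32.
That is, one extra unit of c is worth 32 units of t at the margin.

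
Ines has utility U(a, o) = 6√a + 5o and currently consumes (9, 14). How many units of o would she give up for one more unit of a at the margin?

MRS = 0.2

MU_a = 6/(2√a), MU_o = 5.
MRS = 6/(2√a) ÷ 5.
At (9, 14): MRS = 0.2.
So at (9, 14) the consumer would give up 0.2 units of o for one more unit of a.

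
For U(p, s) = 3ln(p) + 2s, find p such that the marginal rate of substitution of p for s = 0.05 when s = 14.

MU_p = 3/p, MU_s = 2.
MRS = 3/p ÷ 2.
MRS depends only on p: 1.5/p = 0.05 ⇒ p = 1.5/0.05 = 30.

p = 30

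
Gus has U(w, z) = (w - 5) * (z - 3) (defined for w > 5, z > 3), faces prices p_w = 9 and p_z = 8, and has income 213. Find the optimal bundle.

w* = 13, z* = 12

MU_w = (z−3), MU_z = (w−5).
MRS = (z−3)/(w−5).
Tangency: set MRS = p_w/p_z = 9/8 = 1.125.
So (z − 3)/(w − 5) = 1.125, i.e. (z − 3) = 1.125·(w − 5).
Rewrite the budget in excess-of-subsistence terms: 9·(w − 5) + 8·(z − 3) = 213 − 9·5 − 8·3 = 144.
Substituting, 18·(w − 5) = 144, so w − 5 = 8 and w* = 13.
Then z − 3 = 1.125·8 = 9, so z* = 12.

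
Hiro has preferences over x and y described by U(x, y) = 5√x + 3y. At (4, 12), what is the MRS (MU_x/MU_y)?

MU_x = 5/(2√x), MU_y = 3.
MRS = 5/(2√x) ÷ 3.
At (4, 12): MRS = 5/12.
So at (4, 12) the consumer would give up 5/12 units of y for one more unit of x.

MRS = 5/12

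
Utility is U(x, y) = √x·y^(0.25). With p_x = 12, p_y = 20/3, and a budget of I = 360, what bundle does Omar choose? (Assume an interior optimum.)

MU_x = 0.5·x^(-0.5)·y^(0.25) and MU_y = 0.25·√x·y^(-0.75).
MRS = MU_x/MU_y = (2)·y/x.
Tangency: set MRS = p_x/p_y = 12/(20/3) = 1.8.
So (2)·y/x = 1.8, i.e. y = 0.9·x.
Substitute into the budget 12·x + (20/3)·y = 360: 18·x = 360, so x* = 20.
Then y* = 0.9·20 = 18.

x* = 20, y* = 18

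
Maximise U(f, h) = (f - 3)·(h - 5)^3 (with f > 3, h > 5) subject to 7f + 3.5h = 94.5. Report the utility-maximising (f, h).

MU_f = (h−5)^3, MU_h = 3·(f−3)·(h−5)^2.
MRS = (1/3)·(h−5)/(f−3).
Tangency: set MRS = p_f/p_h = 7/3.5 = 2.
So (1/3)·(h − 5)/(f − 3) = 2, i.e. (h − 5) = 6·(f − 3).
Rewrite the budget in excess-of-subsistence terms: 7·(f − 3) + 3.5·(h − 5) = 94.5 − 7·3 − 3.5·5 = 56.
Substituting, 28·(f − 3) = 56, so f − 3 = 2 and f* = 5.
Then h − 5 = 6·2 = 12, so h* = 17.

f* = 5, h* = 17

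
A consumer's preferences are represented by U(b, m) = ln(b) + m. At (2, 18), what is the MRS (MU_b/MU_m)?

MRS = 0.5

MU_b = 1/b, MU_m = 1.
MRS = 1/b ÷ 1.
At (2, 18): MRS = 0.5.
The indifference curve has slope −0.5 at this bundle.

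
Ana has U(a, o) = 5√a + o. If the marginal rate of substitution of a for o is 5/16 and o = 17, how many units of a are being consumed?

MU_a = 5/(2√a), MU_o = 1.
MRS = 5/(2√a) ÷ 1.
MRS depends only on a: 2.5/√a = 5/16 ⇒ √a = 2.5/(5/16) = 8 ⇒ a = 64.

a = 64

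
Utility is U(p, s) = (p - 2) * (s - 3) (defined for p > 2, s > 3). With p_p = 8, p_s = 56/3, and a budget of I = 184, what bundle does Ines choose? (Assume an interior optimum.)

MU_p = (s−3), MU_s = (p−2).
MRS = (s−3)/(p−2).
Tangency: set MRS = p_p/p_s = 8/(56/3) = 3/7.
So (s − 3)/(p − 2) = 3/7, i.e. (s − 3) = (3/7)·(p − 2).
Rewrite the budget in excess-of-subsistence terms: 8·(p − 2) + (56/3)·(s − 3) = 184 − 8·2 − (56/3)·3 = 112.
Substituting, 16·(p − 2) = 112, so p − 2 = 7 and p* = 9.
Then s − 3 = (3/7)·7 = 3, so s* = 6.

p* = 9, s* = 6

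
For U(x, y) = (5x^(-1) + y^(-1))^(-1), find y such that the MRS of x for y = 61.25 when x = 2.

For CES with ρ = -1, MRS = (5/1)·(y/x)^2.
Setting (5/1)·(y/2)^2 = 61.25 gives (y/2)^2 = 12.25, so y/2 = 3.5 and y = 7.

y = 7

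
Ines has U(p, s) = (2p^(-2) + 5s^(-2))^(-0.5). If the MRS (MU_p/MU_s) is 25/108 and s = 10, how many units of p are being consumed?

p = 12

For CES with ρ = -2, MRS = (2/5)·(s/p)^3.
Setting (2/5)·(10/p)^3 = 25/108 gives (10/p)^3 = 125/216, so 10/p = 5/6 and p = 12.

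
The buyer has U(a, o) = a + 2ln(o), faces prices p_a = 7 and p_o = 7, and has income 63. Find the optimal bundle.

MU_a = 1, MU_o = 2/o.
MRS = 1 ÷ (2/o).
Tangency: set MRS = p_a/p_o = 7/7 = 1.
MRS depends only on o: 0.5·o = 1 ⇒ o* = 1/0.5 = 2.
From the budget, 7·a = 63 − 7·2 = 49, so a* = 7.

a* = 7, o* = 2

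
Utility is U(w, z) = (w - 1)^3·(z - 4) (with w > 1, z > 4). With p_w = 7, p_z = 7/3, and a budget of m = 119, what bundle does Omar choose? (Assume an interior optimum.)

w* = 12, z* = 15

MU_w = 3·(w−1)^2·(z−4), MU_z = (w−1)^3.
MRS = (3/1)·(z−4)/(w−1).
Tangency: set MRS = p_w/p_z = 7/(7/3) = 3.
So (3/1)·(z − 4)/(w − 1) = 3, i.e. (z − 4) = (w − 1).
Rewrite the budget in excess-of-subsistence terms: 7·(w − 1) + (7/3)·(z − 4) = 119 − 7·1 − (7/3)·4 = 308/3.
Substituting, (28/3)·(w − 1) = 308/3, so w − 1 = 11 and w* = 12.
Then z − 4 = 11, so z* = 15.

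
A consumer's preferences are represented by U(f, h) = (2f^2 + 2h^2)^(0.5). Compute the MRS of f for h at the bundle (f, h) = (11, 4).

MRS = 2.75

For CES with ρ = 2, MRS = (h/f)^(-1).
At (11, 4): MRS = 2.75.
The indifference curve has slope −2.75 at this bundle.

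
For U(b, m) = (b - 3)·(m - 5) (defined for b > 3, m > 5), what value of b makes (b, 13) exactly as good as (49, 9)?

b = 26

U(49, 9) = 184.
Set U(b, 13) = 184 and solve.
With m = 13: (13 − 5) = 8, so (b − 3) = 184/8 = 23.
So b = 3 + 23 = 26.
Check: U(26, 13) = 184.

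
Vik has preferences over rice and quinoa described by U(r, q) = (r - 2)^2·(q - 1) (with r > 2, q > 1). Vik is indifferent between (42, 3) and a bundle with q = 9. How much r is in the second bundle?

U(42, 3) = 3200.
Set U(r, 9) = 3200 and solve.
With q = 9: (9 − 1) = 8, so (r − 2)^2 = 3200/8 = 400.
Taking the square root (with r > 2): r − 2 = 20, so r = 22.
Check: U(22, 9) = 3200.

r = 22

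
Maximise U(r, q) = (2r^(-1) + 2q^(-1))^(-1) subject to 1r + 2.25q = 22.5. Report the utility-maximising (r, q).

For CES with ρ = -1, MRS = (q/r)^2.
Tangency: set MRS = p_r/p_q = 1/2.25 = 4/9.
So (q/r)^2 = 4/9; taking the square root, q/r = 2/3, i.e. q = (2/3)·r.
Substitute into the budget 1·r + 2.25·q = 22.5: 2.5·r = 22.5, so r* = 9 and q* = (2/3)·9 = 6.

r* = 9, q* = 6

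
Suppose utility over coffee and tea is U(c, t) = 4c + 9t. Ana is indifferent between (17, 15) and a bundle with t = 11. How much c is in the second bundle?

c = 26

U(17, 15) = 203.
Set U(c, 11) = 203 and solve.
4c + 9·11 = 203 ⇒ 4c = 104 ⇒ c = 26.
Check: U(26, 11) = 203.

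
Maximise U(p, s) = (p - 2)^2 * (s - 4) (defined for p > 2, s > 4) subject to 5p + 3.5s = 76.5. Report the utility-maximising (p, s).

MU_p = 2·(p−2)·(s−4), MU_s = (p−2)^2.
MRS = (2/1)·(s−4)/(p−2).
Tangency: set MRS = p_p/p_s = 5/3.5 = 10/7.
So (2/1)·(s − 4)/(p − 2) = 10/7, i.e. (s − 4) = (5/7)·(p − 2).
Rewrite the budget in excess-of-subsistence terms: 5·(p − 2) + 3.5·(s − 4) = 76.5 − 5·2 − 3.5·4 = 52.5.
Substituting, 7.5·(p − 2) = 52.5, so p − 2 = 7 and p* = 9.
Then s − 4 = (5/7)·7 = 5, so s* = 9.

p* = 9, s* = 9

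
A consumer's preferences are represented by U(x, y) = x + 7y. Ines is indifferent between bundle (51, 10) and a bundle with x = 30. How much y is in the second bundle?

U(51, 10) = 121.
Set U(30, y) = 121 and solve.
30 + 7y = 121 ⇒ 7y = 91 ⇒ y = 13.
Check: U(30, 13) = 121.

y = 13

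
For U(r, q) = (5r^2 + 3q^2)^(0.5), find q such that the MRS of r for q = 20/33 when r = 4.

q = 11

For CES with ρ = 2, MRS = (5/3)·(q/r)^(-1).
Setting (5/3)·(q/4)^(-1) = 20/33 gives (q/4)^(-1) = 4/11, so q/4 = 2.75 and q = 11.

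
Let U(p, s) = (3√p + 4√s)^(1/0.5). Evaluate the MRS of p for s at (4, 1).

For CES with ρ = 0.5, MRS = (3/4)·√(s/p).
At (4, 1): MRS = 0.375.
So at (4, 1) the consumer would give up 0.375 units of s for one more unit of p.

MRS = 0.375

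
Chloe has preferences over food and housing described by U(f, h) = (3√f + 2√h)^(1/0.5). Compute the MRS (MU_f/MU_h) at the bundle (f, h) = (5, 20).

For CES with ρ = 0.5, MRS = (3/2)·√(h/f).
At (5, 20): MRS = 3.
So at (5, 20) the consumer would give up 3 units of h for one more unit of f.

MRS = 3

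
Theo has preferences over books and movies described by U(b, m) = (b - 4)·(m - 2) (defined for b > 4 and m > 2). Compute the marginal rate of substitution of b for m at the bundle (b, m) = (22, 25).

MU_b = (m−2), MU_m = (b−4).
MRS = (m−2)/(b−4).
At (22, 25): MRS = 23/18.
So at (22, 25) the consumer would give up 23/18 units of m for one more unit of b.

MRS = 23/18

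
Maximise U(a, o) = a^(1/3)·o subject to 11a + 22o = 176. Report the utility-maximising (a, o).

MU_a = 1/3·a^(-2/3)·o and MU_o = a^(1/3).
MRS = MU_a/MU_o = (1/3)·o/a.
Tangency: set MRS = p_a/p_o = 11/22 = 0.5.
So (1/3)·o/a = 0.5, i.e. o = 1.5·a.
Substitute into the budget 11·a + 22·o = 176: 44·a = 176, so a* = 4.
Then o* = 1.5·4 = 6.

a* = 4, o* = 6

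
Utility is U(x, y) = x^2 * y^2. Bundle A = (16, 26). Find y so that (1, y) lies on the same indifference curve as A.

y = 416

U(16, 26) = 173056.
Set U(1, y) = 173056 and solve.
With x = 1: 1^2 = 1, so y^2 = 173056/1 = 173056; taking the square root, y = 416.
Check: U(1, 416) = 173056.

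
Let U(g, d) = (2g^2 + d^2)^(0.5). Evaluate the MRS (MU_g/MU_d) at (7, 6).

MRS = 7/3

For CES with ρ = 2, MRS = (2/1)·(d/g)^(-1).
At (7, 6): MRS = 7/3.
So at (7, 6) the consumer would give up 7/3 units of d for one more unit of g.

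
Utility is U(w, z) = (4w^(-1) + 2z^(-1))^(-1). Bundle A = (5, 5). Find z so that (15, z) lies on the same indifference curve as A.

z = 15/7

U depends on (w, z) only through S = 4w^(-1) + 2z^(-1), so equal utility means equal S. At (5, 5): S = 1.2.
With w = 15: 4·15^(-1) = 4/15, so 2z^(-1) = 1.2 − 4/15 = 14/15, i.e. z^(-1) = 7/15.
Hence z = 1/(7/15) = 15/7.
Check: U(15, 15/7) = 0.8333.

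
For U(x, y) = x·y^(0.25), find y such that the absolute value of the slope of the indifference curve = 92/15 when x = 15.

MU_x = y^(0.25) and MU_y = 0.25·x·y^(-0.75).
MRS = MU_x/MU_y = (4)·y/x.
Substitute x = 15: MRS = y/3.75. Setting y/3.75 = 92/15 gives y = (92/15)·3.75 = 23.

y = 23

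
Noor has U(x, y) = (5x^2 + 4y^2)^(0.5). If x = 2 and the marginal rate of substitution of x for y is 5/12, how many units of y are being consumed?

For CES with ρ = 2, MRS = (5/4)·(y/x)^(-1).
Setting (5/4)·(y/2)^(-1) = 5/12 gives (y/2)^(-1) = 1/3, so y/2 = 3 and y = 6.

y = 6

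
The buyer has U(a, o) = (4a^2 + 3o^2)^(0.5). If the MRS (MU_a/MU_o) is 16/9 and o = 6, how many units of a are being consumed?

a = 8

For CES with ρ = 2, MRS = (4/3)·(o/a)^(-1).
Setting (4/3)·(6/a)^(-1) = 16/9 gives (6/a)^(-1) = 4/3, so 6/a = 0.75 and a = 8.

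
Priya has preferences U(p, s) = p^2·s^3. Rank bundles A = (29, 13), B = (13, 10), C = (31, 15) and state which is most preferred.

Bundle C

Evaluate utility at each bundle:
U(A) = 1847677.
U(B) = 169000.
U(C) = 3243375.
Highest utility is C, so C ≻ A ≻ B.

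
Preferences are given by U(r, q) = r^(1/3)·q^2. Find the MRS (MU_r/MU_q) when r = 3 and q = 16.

MRS = 8/9

MU_r = 1/3·r^(-2/3)·q^2 and MU_q = 2·r^(1/3)·q.
MRS = MU_r/MU_q = (1/6)·q/r.
At (3, 16): MRS = 8/9.
That is, one extra unit of r is worth 8/9 units of q at the margin.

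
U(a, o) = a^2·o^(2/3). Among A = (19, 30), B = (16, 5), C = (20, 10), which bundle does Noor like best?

Evaluate utility at each bundle:
U(A) = 3485.417.
U(B) = 748.549.
U(C) = 1856.636.
Highest utility is A, so A ≻ C ≻ B.

Bundle A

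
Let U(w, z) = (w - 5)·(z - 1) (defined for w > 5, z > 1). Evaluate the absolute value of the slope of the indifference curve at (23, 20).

MRS = 19/18

MU_w = (z−1), MU_z = (w−5).
MRS = (z−1)/(w−5).
At (23, 20): MRS = 19/18.
So at (23, 20) the consumer would give up 19/18 units of z for one more unit of w.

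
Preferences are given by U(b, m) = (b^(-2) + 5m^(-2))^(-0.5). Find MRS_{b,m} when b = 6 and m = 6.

For CES with ρ = -2, MRS = (1/5)·(m/b)^3.
At (6, 6): MRS = 0.2.
The indifference curve has slope −0.2 at this bundle.

MRS = 0.2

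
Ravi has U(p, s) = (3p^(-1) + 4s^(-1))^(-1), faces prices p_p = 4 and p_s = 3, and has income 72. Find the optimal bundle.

For CES with ρ = -1, MRS = (3/4)·(s/p)^2.
Tangency: set MRS = p_p/p_s = 4/3.
So (s/p)^2 = 16/9; taking the square root, s/p = 4/3, i.e. s = (4/3)·p.
Substitute into the budget 4·p + 3·s = 72: 8·p = 72, so p* = 9 and s* = (4/3)·9 = 12.

p* = 9, s* = 12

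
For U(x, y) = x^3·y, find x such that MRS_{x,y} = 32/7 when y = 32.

x = 21

MU_x = 3·x^2·y and MU_y = x^3.
MRS = MU_x/MU_y = (3/1)·y/x.
Substitute y = 32: MRS = 96/x. Setting 96/x = 32/7 gives x = 96/(32/7) = 21.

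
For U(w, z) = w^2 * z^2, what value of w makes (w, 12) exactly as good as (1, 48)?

U(1, 48) = 2304.
Set U(w, 12) = 2304 and solve.
With z = 12: 12^2 = 144, so w^2 = 2304/144 = 16; taking the square root, w = 4.
Check: U(4, 12) = 2304.

w = 4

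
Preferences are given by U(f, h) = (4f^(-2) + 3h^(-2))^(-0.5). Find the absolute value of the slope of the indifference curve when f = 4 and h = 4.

MRS = 4/3

For CES with ρ = -2, MRS = (4/3)·(h/f)^3.
At (4, 4): MRS = 4/3.
The indifference curve has slope −4/3 at this bundle.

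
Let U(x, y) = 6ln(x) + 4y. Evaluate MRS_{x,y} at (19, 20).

MRS = 3/38

MU_x = 6/x, MU_y = 4.
MRS = 6/x ÷ 4.
At (19, 20): MRS = 3/38.
That is, one extra unit of x is worth 3/38 units of y at the margin.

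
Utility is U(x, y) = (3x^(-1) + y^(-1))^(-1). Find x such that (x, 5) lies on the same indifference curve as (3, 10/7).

U depends on (x, y) only through S = 3x^(-1) + y^(-1), so equal utility means equal S. At (3, 10/7): S = 1.7.
With y = 5: 5^(-1) = 0.2, so 3x^(-1) = 1.7 − 0.2 = 1.5, i.e. x^(-1) = 0.5.
Hence x = 1/0.5 = 2.
Check: U(2, 5) = 0.5882.

x = 2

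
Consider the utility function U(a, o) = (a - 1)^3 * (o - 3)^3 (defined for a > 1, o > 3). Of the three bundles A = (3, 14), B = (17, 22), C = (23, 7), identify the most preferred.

Bundle B

Evaluate utility at each bundle:
U(A) = 10648.
U(B) = 28094464.
U(C) = 681472.
Highest utility is B, so B ≻ C ≻ A.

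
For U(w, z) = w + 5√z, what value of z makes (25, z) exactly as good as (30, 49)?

z = 64

U(30, 49) = 65.
Set U(25, z) = 65 and solve.
With w = 25: 5√z = 65 − 25 = 40, so √z = 8 and z = 64.
Check: U(25, 64) = 65.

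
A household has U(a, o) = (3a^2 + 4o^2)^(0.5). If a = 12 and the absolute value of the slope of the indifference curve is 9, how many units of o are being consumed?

o = 1

For CES with ρ = 2, MRS = (3/4)·(o/a)^(-1).
Setting (3/4)·(o/12)^(-1) = 9 gives (o/12)^(-1) = 12, so o/12 = 1/12 and o = 1.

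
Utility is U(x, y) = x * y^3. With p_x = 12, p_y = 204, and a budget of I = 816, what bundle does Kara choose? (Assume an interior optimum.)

x* = 17, y* = 3

MU_x = y^3 and MU_y = 3·x·y^2.
MRS = MU_x/MU_y = (1/3)·y/x.
Tangency: set MRS = p_x/p_y = 12/204 = 1/17.
So (1/3)·y/x = 1/17, i.e. y = (3/17)·x.
Substitute into the budget 12·x + 204·y = 816: 48·x = 816, so x* = 17.
Then y* = (3/17)·17 = 3.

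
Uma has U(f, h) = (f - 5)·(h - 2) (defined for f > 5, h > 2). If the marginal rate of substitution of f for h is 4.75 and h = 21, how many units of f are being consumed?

f = 9

MU_f = (h−2), MU_h = (f−5).
MRS = (h−2)/(f−5).
Substitute h = 21: MRS = 19/(f − 5). Setting this equal to 4.75 gives f − 5 = 19/4.75 = 4, so f = 9.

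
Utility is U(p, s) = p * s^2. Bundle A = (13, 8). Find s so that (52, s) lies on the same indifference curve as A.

U(13, 8) = 832.
Set U(52, s) = 832 and solve.
With p = 52: s^2 = 832/52 = 16; taking the square root, s = 4.
Check: U(52, 4) = 832.

s = 4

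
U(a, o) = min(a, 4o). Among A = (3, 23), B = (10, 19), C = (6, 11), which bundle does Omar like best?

Evaluate utility at each bundle:
U(A) = 3.
U(B) = 10.
U(C) = 6.
Highest utility is B, so B ≻ C ≻ A.

Bundle B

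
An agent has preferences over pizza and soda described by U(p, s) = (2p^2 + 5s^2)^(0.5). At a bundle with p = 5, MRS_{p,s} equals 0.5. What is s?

For CES with ρ = 2, MRS = (2/5)·(s/p)^(-1).
Setting (2/5)·(s/5)^(-1) = 0.5 gives (s/5)^(-1) = 1.25, so s/5 = 0.8 and s = 4.

s = 4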